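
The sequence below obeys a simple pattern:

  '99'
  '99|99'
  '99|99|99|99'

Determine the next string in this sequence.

s(k+1) = s(k)·|·s(k) — each term doubles the last with '|' between the halves.
Doubling 99|99|99|99 with '|' between the halves:

99|99|99|99|99|99|99|99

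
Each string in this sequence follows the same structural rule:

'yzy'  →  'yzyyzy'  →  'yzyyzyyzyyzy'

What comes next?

Each string is two copies of the previous one concatenated.
Doubling yzyyzyyzyyzy:

yzyyzyyzyyzyyzyyzyyzyyzy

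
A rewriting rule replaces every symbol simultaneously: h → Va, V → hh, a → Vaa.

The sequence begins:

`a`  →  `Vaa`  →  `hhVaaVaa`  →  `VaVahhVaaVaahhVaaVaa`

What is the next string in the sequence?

Applying the rule to each of the 20 symbols of VaVahhVaaVaahhVaaVaa gives the pieces hh Vaa hh Vaa Va Va hh Vaa Vaa hh Vaa Vaa Va Va hh Vaa Vaa hh Vaa Vaa, which concatenate to the answer.

hhVaahhVaaVaVahhVaaVaahhVaaVaaVaVahhVaaVaahhVaaVaa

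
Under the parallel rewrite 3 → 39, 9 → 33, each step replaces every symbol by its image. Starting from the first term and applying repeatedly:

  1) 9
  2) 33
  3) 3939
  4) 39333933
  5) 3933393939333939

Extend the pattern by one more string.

39333939393339333933393939333933

Applying the rule to each of the 16 symbols of 3933393939333939 gives the pieces 39 33 39 39 39 33 39 33 39 33 39 39 39 33 39 33, which concatenate to the answer.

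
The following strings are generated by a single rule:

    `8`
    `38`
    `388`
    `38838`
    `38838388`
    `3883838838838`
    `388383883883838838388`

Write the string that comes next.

3883838838838388383883883838838838

This is a Fibonacci-style word recurrence s(k) = s(k−1)·s(k−2): e.g. 38·8 = 388.
Continuing: 388383883883838838388 · 3883838838838 gives term 8.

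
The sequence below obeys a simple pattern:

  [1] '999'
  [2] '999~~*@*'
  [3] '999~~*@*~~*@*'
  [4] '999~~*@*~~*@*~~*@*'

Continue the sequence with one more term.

The strings grow by a fixed suffix ~~*@* each time.
One more step from 999~~*@*~~*@*~~*@* gives the answer.

999~~*@*~~*@*~~*@*~~*@*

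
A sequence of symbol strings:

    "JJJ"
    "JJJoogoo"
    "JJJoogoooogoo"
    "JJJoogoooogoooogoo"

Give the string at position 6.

Each term is the previous one with oogoo appended.
From JJJoogoooogoooogoo, 2 further steps: JJJoogoooogoooogoo → JJJoogoooogoooogoooogoo → (answer).

JJJoogoooogoooogoooogoooogoo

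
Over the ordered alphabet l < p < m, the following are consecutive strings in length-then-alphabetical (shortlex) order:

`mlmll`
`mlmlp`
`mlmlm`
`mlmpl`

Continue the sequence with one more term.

mlmpp

Find the rightmost character of mlmpl below m, bump it to the next letter, and reset everything to its right to l.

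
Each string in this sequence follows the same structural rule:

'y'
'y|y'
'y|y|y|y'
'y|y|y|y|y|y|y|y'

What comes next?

Every step duplicates the string with '|' between the halves.
One more doubling of y|y|y|y|y|y|y|y gives the answer.

y|y|y|y|y|y|y|y|y|y|y|y|y|y|y|y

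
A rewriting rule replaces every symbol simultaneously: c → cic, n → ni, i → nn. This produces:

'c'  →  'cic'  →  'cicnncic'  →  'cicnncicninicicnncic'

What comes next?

Rewriting the 20 symbols of cicnncicninicicnncic one by one yields cic nn cic ni ni cic nn cic ni nn ni nn cic nn cic ni ni cic nn cic; concatenated:

cicnncicninicicnncicninnninncicnncicninicicnncic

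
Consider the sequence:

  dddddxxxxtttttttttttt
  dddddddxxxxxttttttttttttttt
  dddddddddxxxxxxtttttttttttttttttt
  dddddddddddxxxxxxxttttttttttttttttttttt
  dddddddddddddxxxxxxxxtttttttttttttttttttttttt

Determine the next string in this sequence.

dddddddddddddddxxxxxxxxxttttttttttttttttttttttttttt

Reading off run lengths: d runs 5, 7, 9, 11, 13; x runs 4, 5, 6, 7, 8; t runs 12, 15, 18, 21, 24 — each is linear in n, where the shown terms are n = 3, 4, 5, 6, 7.
For the next term, n = 8, so the run lengths are 15, 9, 27.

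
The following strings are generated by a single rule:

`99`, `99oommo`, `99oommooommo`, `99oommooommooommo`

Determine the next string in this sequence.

99oommooommooommooommo

Every step adds oommo to the end: s(k+1) = s(k)·oommo.
One more step from 99oommooommooommo gives the answer.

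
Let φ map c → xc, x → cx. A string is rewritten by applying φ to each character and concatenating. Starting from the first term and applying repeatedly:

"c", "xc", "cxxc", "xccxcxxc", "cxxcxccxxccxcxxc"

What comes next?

Replace each of the 16 characters of cxxcxccxxccxcxxc in place — xc cx cx xc cx xc xc cx cx xc xc cx xc cx cx xc — and concatenate.

xccxcxxccxxcxccxcxxcxccxxccxcxxc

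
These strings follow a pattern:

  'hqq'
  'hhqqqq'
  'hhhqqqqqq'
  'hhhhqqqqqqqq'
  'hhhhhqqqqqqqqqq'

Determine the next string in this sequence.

Each string has the form h^{n} q^{2n} (n = 1, 2, …).
For the next term, n = 6, so the run lengths are 6, 12.

hhhhhhqqqqqqqqqqqq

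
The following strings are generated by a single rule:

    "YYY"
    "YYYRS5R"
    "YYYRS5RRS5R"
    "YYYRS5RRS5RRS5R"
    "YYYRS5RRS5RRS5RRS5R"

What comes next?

The strings grow by a fixed suffix RS5R each time.
Applying this once more to YYYRS5RRS5RRS5RRS5R:

YYYRS5RRS5RRS5RRS5RRS5R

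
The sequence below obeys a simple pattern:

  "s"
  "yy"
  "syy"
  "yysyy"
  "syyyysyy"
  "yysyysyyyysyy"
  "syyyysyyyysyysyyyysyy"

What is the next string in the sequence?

From term 3 onward, concatenate the second-to-last term with the last: s·yy = syy, yy·syy = yysyy, …
Continuing: yysyysyyyysyy · syyyysyyyysyysyyyysyy gives term 8.

yysyysyyyysyysyyyysyyyysyysyyyysyy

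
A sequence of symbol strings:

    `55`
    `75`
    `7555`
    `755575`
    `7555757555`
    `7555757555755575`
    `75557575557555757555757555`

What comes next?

755575755575557575557575557555757555755575

From term 3 onward, concatenate the last term with the second-to-last: 75·55 = 7555, 7555·75 = 755575, …
The next term joins 75557575557555757555757555 and 7555757555755575.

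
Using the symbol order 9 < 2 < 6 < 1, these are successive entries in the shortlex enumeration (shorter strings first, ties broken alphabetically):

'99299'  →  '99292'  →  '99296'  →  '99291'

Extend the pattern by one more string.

99229

The successor of 99291 increments the rightmost position that isn't already 1 and resets every position after it to 9.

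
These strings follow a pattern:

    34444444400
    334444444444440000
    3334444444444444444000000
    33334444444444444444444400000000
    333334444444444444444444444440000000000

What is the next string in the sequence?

Term n consists of n-1 3's, followed by 4n 4's, followed by 2n-2 0's, where the shown terms are n = 2, 3, 4, 5, 6.
At n = 7 the blocks have lengths 6, 28, 12.

3333334444444444444444444444444444000000000000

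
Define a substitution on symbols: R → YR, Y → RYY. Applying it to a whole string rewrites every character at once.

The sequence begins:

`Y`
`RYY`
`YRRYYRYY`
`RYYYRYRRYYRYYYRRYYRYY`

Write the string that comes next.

Rewriting the 21 symbols of RYYYRYRRYYRYYYRRYYRYY one by one yields YR RYY RYY RYY YR RYY YR YR RYY RYY YR RYY RYY RYY YR YR RYY RYY YR RYY RYY; concatenated:

YRRYYRYYRYYYRRYYYRYRRYYRYYYRRYYRYYRYYYRYRRYYRYYYRRYYRYY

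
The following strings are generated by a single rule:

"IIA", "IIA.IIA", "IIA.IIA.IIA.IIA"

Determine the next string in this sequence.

IIA.IIA.IIA.IIA.IIA.IIA.IIA.IIA

s(k+1) = s(k)·.·s(k) — each term doubles the last with '.' between the halves.
So the next term is two copies of IIA.IIA.IIA.IIA with '.' between the halves.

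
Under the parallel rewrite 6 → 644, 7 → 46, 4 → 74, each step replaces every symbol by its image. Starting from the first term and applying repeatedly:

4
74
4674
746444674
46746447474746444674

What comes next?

Rewriting the 20 symbols of 46746447474746444674 one by one yields 74 644 46 74 644 74 74 46 74 46 74 46 74 644 74 74 74 644 46 74; concatenated:

74644467464474744674467446746447474746444674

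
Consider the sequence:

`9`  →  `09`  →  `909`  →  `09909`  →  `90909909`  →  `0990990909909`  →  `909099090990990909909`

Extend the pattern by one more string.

Each term (from the third on) is the two preceding terms concatenated in order: term 3 = 9·09 = 909.
The next term joins 0990990909909 and 909099090990990909909.

0990990909909909099090990990909909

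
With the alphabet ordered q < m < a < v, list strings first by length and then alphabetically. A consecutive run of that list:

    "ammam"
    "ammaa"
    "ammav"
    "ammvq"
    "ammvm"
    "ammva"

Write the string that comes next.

ammvv

Treat ammva as a base-4 numeral over the given alphabet and add one, carrying through any trailing v's.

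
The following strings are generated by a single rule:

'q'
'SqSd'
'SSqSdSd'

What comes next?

Each term wraps the previous one in S on the left and Sd on the right.
One more step from SSqSdSd gives the answer.

SSSqSdSdSd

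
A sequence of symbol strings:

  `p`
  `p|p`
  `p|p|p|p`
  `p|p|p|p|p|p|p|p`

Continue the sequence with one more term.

Every step duplicates the string with '|' between the halves.
So the next term is two copies of p|p|p|p|p|p|p|p with '|' between the halves.

p|p|p|p|p|p|p|p|p|p|p|p|p|p|p|p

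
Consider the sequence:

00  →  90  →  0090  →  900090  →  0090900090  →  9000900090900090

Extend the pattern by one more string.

00909000909000900090900090

This is a Fibonacci-style word recurrence s(k) = s(k−2)·s(k−1): e.g. 00·90 = 0090.
The next term joins 0090900090 and 9000900090900090.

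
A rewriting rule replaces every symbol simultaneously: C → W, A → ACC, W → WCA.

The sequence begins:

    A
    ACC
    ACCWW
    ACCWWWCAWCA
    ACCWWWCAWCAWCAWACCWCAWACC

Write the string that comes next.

ACCWWWCAWCAWCAWACCWCAWACCWCAWACCWCAACCWWWCAWACCWCAACCWW

Replace each of the 25 characters of ACCWWWCAWCAWCAWACCWCAWACC in place — ACC W W WCA WCA WCA W ACC WCA W ACC WCA W ACC WCA ACC W W WCA W ACC WCA ACC W W — and concatenate.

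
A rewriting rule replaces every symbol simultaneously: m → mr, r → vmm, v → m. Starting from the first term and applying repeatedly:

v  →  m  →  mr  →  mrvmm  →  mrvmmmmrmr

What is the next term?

Rewriting each symbol of mrvmmmmrmr: m→mr, r→vmm, v→m, m→mr, m→mr, m→mr, m→mr, r→vmm, m→mr, r→vmm, which concatenates to mr vmm m mr mr mr mr vmm mr vmm.

mrvmmmmrmrmrmrvmmmrvmm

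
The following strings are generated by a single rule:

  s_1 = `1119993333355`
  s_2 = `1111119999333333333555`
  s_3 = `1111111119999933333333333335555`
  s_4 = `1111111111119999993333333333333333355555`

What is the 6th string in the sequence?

Reading off run lengths: 1 runs 3, 6, 9, 12; 9 runs 3, 4, 5, 6; 3 runs 5, 9, 13, 17; 5 runs 2, 3, 4, 5 — each is linear in n (n = 1, 2, …).
At n = 6 the blocks have lengths 18, 8, 25, 7.

1111111111111111119999999933333333333333333333333335555555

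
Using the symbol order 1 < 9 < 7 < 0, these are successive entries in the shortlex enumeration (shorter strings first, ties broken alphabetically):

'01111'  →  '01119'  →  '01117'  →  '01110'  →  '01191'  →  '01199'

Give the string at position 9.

01171

Continuing the enumeration 3 steps past 01199: 01199 → 01197 → 01190 → (answer).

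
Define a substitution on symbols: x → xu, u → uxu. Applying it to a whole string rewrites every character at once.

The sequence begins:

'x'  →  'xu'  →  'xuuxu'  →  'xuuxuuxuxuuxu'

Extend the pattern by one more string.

Rewriting the 13 symbols of xuuxuuxuxuuxu one by one yields xu uxu uxu xu uxu uxu xu uxu xu uxu uxu xu uxu; concatenated:

xuuxuuxuxuuxuuxuxuuxuxuuxuuxuxuuxu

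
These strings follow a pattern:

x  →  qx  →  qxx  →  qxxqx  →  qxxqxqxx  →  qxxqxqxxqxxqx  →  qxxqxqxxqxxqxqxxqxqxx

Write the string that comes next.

qxxqxqxxqxxqxqxxqxqxxqxxqxqxxqxxqx

Each term (from the third on) is the previous term followed by the one before it: term 3 = qx·x = qxx.
The next term joins qxxqxqxxqxxqxqxxqxqxx and qxxqxqxxqxxqx.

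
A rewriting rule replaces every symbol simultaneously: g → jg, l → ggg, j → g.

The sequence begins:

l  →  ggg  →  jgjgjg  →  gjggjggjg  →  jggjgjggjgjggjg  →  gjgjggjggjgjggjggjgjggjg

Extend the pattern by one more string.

jggjggjgjggjgjggjggjgjggjgjggjggjgjggjg

φ(gjgjggjggjgjggjggjgjggjg) expands symbol-by-symbol to jg g jg g jg jg g jg jg g jg g jg jg g jg jg g jg g jg jg g jg; joining the 24 pieces gives the next term.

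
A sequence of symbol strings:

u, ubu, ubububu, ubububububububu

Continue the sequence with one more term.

ubububububububububububububububu

Every step duplicates the string with 'b' between the halves.
So the next term is two copies of ubububububububu with 'b' between the halves.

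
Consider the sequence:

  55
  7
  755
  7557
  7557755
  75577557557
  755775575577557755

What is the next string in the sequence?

Each term (from the third on) is the previous term followed by the one before it: term 3 = 7·55 = 755.
So term 8 is 755775575577557755·75577557557.

75577557557755775575577557557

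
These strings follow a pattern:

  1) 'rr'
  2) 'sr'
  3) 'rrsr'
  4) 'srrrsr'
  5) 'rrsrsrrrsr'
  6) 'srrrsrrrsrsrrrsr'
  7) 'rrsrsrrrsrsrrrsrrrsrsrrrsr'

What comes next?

srrrsrrrsrsrrrsrrrsrsrrrsrsrrrsrrrsrsrrrsr

This is a Fibonacci-style word recurrence s(k) = s(k−2)·s(k−1): e.g. rr·sr = rrsr.
The next term joins srrrsrrrsrsrrrsr and rrsrsrrrsrsrrrsrrrsrsrrrsr.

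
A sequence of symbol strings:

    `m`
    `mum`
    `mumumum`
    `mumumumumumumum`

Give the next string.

s(k+1) = s(k)·u·s(k) — each term doubles the last with 'u' between the halves.
So the next term is two copies of mumumumumumumum with 'u' between the halves.

mumumumumumumumumumumumumumumum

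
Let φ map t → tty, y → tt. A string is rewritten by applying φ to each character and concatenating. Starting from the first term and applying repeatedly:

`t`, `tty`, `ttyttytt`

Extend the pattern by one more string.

Expanding ttyttytt: t→tty, t→tty, y→tt, t→tty, t→tty, y→tt, t→tty, t→tty. Concatenated: tty tty tt tty tty tt tty tty.

ttyttyttttyttyttttytty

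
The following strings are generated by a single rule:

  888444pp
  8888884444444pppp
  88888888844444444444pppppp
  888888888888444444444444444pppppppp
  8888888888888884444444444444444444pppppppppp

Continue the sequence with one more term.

Reading off run lengths: 8 runs 3, 6, 9, 12, 15; 4 runs 3, 7, 11, 15, 19; p runs 2, 4, 6, 8, 10 — each is linear in n (n = 1, 2, …).
Setting n = 6 gives 18, 23, 12 characters in each block.

88888888888888888844444444444444444444444pppppppppppp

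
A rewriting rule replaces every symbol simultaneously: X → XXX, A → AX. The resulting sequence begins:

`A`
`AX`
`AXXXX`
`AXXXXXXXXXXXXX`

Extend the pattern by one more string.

AXXXXXXXXXXXXXXXXXXXXXXXXXXXXXXXXXXXXXXXX

Applying the rule to each of the 14 symbols of AXXXXXXXXXXXXX gives the pieces AX XXX XXX XXX XXX XXX XXX XXX XXX XXX XXX XXX XXX XXX, which concatenate to the answer.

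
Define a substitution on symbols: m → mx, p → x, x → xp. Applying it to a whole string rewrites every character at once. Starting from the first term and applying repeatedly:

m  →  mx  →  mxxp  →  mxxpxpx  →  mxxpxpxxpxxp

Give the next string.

mxxpxpxxpxxpxpxxpxpx

Apply φ to mxxpxpxxpxxp symbol by symbol: m→mx, x→xp, x→xp, p→x, x→xp, p→x, x→xp, x→xp, p→x, x→xp, x→xp, p→x; joined: mx xp xp x xp x xp xp x xp xp x.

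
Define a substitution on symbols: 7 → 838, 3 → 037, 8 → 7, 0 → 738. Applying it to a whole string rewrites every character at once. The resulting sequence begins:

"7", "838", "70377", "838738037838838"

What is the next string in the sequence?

Applying the rule to each of the 15 symbols of 838738037838838 gives the pieces 7 037 7 838 037 7 738 037 838 7 037 7 7 037 7, which concatenate to the answer.

7037783803777380378387037770377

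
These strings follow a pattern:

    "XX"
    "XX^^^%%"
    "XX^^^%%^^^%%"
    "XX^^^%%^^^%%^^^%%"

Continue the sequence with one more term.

Every step adds ^^^%% to the end: s(k+1) = s(k)·^^^%%.
One more step from XX^^^%%^^^%%^^^%% gives the answer.

XX^^^%%^^^%%^^^%%^^^%%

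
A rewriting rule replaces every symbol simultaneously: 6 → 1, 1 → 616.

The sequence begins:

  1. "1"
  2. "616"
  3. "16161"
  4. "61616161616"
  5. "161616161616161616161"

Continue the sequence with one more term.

6161616161616161616161616161616161616161616

Applying the rule to each of the 21 symbols of 161616161616161616161 gives the pieces 616 1 616 1 616 1 616 1 616 1 616 1 616 1 616 1 616 1 616 1 616, which concatenate to the answer.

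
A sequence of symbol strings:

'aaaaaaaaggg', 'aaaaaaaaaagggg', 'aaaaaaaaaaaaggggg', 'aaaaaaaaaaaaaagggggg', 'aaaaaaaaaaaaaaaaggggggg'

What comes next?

aaaaaaaaaaaaaaaaaagggggggg

Term n consists of 2n+2 a's, followed by n g's, where the shown terms are n = 3, 4, 5, 6, 7.
For the next term, n = 8, so the run lengths are 18, 8.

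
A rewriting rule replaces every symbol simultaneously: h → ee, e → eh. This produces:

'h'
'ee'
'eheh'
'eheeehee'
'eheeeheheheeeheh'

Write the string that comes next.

Replace each of the 16 characters of eheeeheheheeeheh in place — eh ee eh eh eh ee eh ee eh ee eh eh eh ee eh ee — and concatenate.

eheeeheheheeeheeeheeeheheheeehee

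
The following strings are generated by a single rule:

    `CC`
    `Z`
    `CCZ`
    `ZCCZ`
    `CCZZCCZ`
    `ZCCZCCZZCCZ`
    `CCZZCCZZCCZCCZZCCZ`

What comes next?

From term 3 onward, concatenate the second-to-last term with the last: CC·Z = CCZ, Z·CCZ = ZCCZ, …
So term 8 is ZCCZCCZZCCZ·CCZZCCZZCCZCCZZCCZ.

ZCCZCCZZCCZCCZZCCZZCCZCCZZCCZ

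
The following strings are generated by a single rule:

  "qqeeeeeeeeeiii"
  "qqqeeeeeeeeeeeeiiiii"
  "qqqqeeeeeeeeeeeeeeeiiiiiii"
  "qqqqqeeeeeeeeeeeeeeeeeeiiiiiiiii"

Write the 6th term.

qqqqqqqeeeeeeeeeeeeeeeeeeeeeeeeiiiiiiiiiiiii

The n-th term is n q's then 3n+3 e's then 2n-1 i's, where the shown terms are n = 2, 3, 4, 5.
Setting n = 7 gives 7, 24, 13 characters in each block.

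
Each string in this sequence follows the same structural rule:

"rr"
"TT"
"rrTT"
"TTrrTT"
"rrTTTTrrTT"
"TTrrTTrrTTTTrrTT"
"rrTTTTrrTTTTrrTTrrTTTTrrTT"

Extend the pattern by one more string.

From term 3 onward, concatenate the second-to-last term with the last: rr·TT = rrTT, TT·rrTT = TTrrTT, …
Continuing: TTrrTTrrTTTTrrTT · rrTTTTrrTTTTrrTTrrTTTTrrTT gives term 8.

TTrrTTrrTTTTrrTTrrTTTTrrTTTTrrTTrrTTTTrrTT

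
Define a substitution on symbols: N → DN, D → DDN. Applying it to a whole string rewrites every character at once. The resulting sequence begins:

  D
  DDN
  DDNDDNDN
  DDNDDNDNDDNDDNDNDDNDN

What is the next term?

DDNDDNDNDDNDDNDNDDNDNDDNDDNDNDDNDDNDNDDNDNDDNDDNDNDDNDN

Applying the rule to each of the 21 symbols of DDNDDNDNDDNDDNDNDDNDN gives the pieces DDN DDN DN DDN DDN DN DDN DN DDN DDN DN DDN DDN DN DDN DN DDN DDN DN DDN DN, which concatenate to the answer.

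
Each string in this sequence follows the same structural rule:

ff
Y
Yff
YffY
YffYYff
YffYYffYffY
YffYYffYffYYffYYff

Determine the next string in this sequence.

From term 3 onward, concatenate the last term with the second-to-last: Y·ff = Yff, Yff·Y = YffY, …
So term 8 is YffYYffYffYYffYYff·YffYYffYffY.

YffYYffYffYYffYYffYffYYffYffY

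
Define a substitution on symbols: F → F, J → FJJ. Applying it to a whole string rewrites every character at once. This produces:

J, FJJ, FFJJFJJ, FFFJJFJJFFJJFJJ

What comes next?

Replace each of the 15 characters of FFFJJFJJFFJJFJJ in place — F F F FJJ FJJ F FJJ FJJ F F FJJ FJJ F FJJ FJJ — and concatenate.

FFFFJJFJJFFJJFJJFFFJJFJJFFJJFJJ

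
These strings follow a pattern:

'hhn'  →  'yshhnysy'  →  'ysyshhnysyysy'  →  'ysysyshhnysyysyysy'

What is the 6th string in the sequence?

Each term wraps the previous one in ys on the left and ysy on the right.
From ysysyshhnysyysyysy, 2 further steps: ysysyshhnysyysyysy → ysysysyshhnysyysyysyysy → (answer).

ysysysysyshhnysyysyysyysyysy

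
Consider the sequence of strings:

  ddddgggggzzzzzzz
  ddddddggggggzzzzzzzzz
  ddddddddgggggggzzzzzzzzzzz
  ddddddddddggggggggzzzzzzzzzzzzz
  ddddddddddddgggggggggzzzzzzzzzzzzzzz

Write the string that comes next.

ddddddddddddddggggggggggzzzzzzzzzzzzzzzzz

Term n consists of 2n d's, followed by n+3 g's, followed by 2n+3 z's, where the shown terms are n = 2, 3, 4, 5, 6.
Setting n = 7 gives 14, 10, 17 characters in each block.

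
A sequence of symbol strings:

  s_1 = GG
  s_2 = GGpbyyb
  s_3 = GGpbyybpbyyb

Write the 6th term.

GGpbyybpbyybpbyybpbyybpbyyb

The strings grow by a fixed suffix pbyyb each time.
From GGpbyybpbyyb, 3 further steps: GGpbyybpbyyb → GGpbyybpbyybpbyyb → GGpbyybpbyybpbyybpbyyb → (answer).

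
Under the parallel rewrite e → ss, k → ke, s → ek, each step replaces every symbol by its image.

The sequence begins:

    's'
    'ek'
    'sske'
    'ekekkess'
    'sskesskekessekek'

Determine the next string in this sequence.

ekekkessekekkesskessekeksskesske

Applying the rule to each of the 16 symbols of sskesskekessekek gives the pieces ek ek ke ss ek ek ke ss ke ss ek ek ss ke ss ke, which concatenate to the answer.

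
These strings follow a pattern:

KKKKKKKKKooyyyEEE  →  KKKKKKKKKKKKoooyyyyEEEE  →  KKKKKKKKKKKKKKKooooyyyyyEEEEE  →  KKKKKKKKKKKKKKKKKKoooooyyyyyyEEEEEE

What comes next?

Reading off run lengths: K runs 9, 12, 15, 18; o runs 2, 3, 4, 5; y runs 3, 4, 5, 6; E runs 3, 4, 5, 6 — each is linear in n, where the shown terms are n = 3, 4, 5, 6.
Setting n = 7 gives 21, 6, 7, 7 characters in each block.

KKKKKKKKKKKKKKKKKKKKKooooooyyyyyyyEEEEEEE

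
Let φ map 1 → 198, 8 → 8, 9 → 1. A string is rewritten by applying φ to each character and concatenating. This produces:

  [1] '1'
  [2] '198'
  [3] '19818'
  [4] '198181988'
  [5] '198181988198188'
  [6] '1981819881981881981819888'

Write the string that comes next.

Rewriting the 25 symbols of 1981819881981881981819888 one by one yields 198 1 8 198 8 198 1 8 8 198 1 8 198 8 8 198 1 8 198 8 198 1 8 8 8; concatenated:

19818198819818819818198881981819881981888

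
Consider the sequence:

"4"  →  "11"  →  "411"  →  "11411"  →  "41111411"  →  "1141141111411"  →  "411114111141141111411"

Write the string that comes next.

This is a Fibonacci-style word recurrence s(k) = s(k−2)·s(k−1): e.g. 4·11 = 411.
So term 8 is 1141141111411·411114111141141111411.

1141141111411411114111141141111411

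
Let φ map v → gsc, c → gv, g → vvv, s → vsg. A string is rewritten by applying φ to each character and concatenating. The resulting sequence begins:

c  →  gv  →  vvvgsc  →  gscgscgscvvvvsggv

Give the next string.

vvvvsggvvvvvsggvvvvvsggvgscgscgscgscvsgvvvvvvgsc

φ(gscgscgscvvvvsggv) expands symbol-by-symbol to vvv vsg gv vvv vsg gv vvv vsg gv gsc gsc gsc gsc vsg vvv vvv gsc; joining the 17 pieces gives the next term.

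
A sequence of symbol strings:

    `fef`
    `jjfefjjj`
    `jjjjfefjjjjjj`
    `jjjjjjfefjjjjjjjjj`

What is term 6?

jjjjjjjjjjfefjjjjjjjjjjjjjjj

Every step adds jj to the front and jjj to the end of the previous string.
From jjjjjjfefjjjjjjjjj, 2 further steps: jjjjjjfefjjjjjjjjj → jjjjjjjjfefjjjjjjjjjjjj → (answer).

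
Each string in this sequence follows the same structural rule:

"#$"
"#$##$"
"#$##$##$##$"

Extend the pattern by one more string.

Each string is two copies of the previous one joined by '#'.
Doubling #$##$##$##$ with '#' between the halves:

#$##$##$##$##$##$##$##$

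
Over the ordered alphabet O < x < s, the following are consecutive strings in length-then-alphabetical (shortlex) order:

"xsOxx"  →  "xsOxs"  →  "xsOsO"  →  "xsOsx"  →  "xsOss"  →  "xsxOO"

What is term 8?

xsxOs

Continuing the enumeration 2 steps past xsxOO: xsxOO → xsxOx → (answer).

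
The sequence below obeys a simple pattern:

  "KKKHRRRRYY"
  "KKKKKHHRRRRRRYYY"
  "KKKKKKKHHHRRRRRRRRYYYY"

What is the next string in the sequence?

Each string has the form K^{2n+1} H^{n} R^{2n+2} Y^{n+1} (n = 1, 2, …).
Setting n = 4 gives 9, 4, 10, 5 characters in each block.

KKKKKKKKKHHHHRRRRRRRRRRYYYYY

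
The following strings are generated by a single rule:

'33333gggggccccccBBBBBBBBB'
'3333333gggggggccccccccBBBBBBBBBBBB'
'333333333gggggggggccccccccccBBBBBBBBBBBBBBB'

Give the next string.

The n-th term is 2n-1 3's then 2n-1 g's then 2n c's then 3n B's, where the shown terms are n = 3, 4, 5.
Setting n = 6 gives 11, 11, 12, 18 characters in each block.

33333333333gggggggggggccccccccccccBBBBBBBBBBBBBBBBBB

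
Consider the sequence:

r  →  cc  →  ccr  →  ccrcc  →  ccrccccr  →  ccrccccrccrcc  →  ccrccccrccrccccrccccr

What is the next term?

This is a Fibonacci-style word recurrence s(k) = s(k−1)·s(k−2): e.g. cc·r = ccr.
Continuing: ccrccccrccrccccrccccr · ccrccccrccrcc gives term 8.

ccrccccrccrccccrccccrccrccccrccrcc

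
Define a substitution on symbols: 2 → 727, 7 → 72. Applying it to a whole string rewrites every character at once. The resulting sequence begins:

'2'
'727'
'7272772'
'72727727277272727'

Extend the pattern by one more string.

φ(72727727277272727) expands symbol-by-symbol to 72 727 72 727 72 72 727 72 727 72 72 727 72 727 72 727 72; joining the 17 pieces gives the next term.

72727727277272727727277272727727277272772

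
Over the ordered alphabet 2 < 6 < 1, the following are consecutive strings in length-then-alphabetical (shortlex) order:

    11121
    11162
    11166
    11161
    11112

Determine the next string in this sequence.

Find the rightmost character of 11112 below 1, bump it to the next letter, and reset everything to its right to 2.

11116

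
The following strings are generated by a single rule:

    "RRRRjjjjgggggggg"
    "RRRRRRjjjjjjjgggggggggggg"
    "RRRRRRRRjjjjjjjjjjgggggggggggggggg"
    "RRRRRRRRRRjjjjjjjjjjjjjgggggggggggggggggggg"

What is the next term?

RRRRRRRRRRRRjjjjjjjjjjjjjjjjgggggggggggggggggggggggg

The n-th term is 2n R's then 3n-2 j's then 4n g's, where the shown terms are n = 2, 3, 4, 5.
At n = 6 the blocks have lengths 12, 16, 24.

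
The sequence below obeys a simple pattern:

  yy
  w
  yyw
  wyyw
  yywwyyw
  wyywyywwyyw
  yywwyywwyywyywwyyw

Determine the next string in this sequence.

wyywyywwyywyywwyywwyywyywwyyw

From term 3 onward, concatenate the second-to-last term with the last: yy·w = yyw, w·yyw = wyyw, …
The next term joins wyywyywwyyw and yywwyywwyywyywwyyw.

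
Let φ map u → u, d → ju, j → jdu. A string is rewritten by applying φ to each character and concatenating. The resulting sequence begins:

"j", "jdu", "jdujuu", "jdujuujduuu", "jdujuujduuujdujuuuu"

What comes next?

jdujuujduuujdujuuuujdujuujduuuuu

Replace each of the 19 characters of jdujuujduuujdujuuuu in place — jdu ju u jdu u u jdu ju u u u jdu ju u jdu u u u u — and concatenate.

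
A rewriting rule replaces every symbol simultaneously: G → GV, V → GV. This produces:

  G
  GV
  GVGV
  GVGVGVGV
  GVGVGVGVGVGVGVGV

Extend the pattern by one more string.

GVGVGVGVGVGVGVGVGVGVGVGVGVGVGVGV

φ(GVGVGVGVGVGVGVGV) expands symbol-by-symbol to GV GV GV GV GV GV GV GV GV GV GV GV GV GV GV GV; joining the 16 pieces gives the next term.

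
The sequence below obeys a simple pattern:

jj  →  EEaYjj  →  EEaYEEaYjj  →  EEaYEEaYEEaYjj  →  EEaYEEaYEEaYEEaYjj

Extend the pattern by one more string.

EEaYEEaYEEaYEEaYEEaYjj

Each term is the previous one with EEaY prepended.
So the next term is EEaY·EEaYEEaYEEaYEEaYjj.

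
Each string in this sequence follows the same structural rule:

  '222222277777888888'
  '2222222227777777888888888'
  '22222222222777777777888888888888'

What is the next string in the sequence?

Each string has the form 2^{2n+3} 7^{2n+1} 8^{3n}, where the shown terms are n = 2, 3, 4.
For the next term, n = 5, so the run lengths are 13, 11, 15.

222222222222277777777777888888888888888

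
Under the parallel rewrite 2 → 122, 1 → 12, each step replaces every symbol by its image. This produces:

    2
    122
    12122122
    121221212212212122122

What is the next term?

1212212122122121221212212212122122121221212212212122122

Applying the rule to each of the 21 symbols of 121221212212212122122 gives the pieces 12 122 12 122 122 12 122 12 122 122 12 122 122 12 122 12 122 122 12 122 122, which concatenate to the answer.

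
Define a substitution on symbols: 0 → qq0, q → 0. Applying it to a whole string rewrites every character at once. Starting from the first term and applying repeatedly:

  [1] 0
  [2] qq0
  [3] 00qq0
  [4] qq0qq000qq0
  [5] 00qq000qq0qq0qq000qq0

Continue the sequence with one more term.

φ(00qq000qq0qq0qq000qq0) expands symbol-by-symbol to qq0 qq0 0 0 qq0 qq0 qq0 0 0 qq0 0 0 qq0 0 0 qq0 qq0 qq0 0 0 qq0; joining the 21 pieces gives the next term.

qq0qq000qq0qq0qq000qq000qq000qq0qq0qq000qq0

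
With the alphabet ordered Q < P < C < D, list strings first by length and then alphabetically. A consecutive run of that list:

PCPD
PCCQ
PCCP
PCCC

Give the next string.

PCCD

Treat PCCC as a base-4 numeral over the given alphabet and add one, carrying through any trailing D's.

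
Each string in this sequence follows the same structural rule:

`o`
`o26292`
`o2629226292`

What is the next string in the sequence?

o262922629226292

Every step adds 26292 to the end: s(k+1) = s(k)·26292.
One more step from o2629226292 gives the answer.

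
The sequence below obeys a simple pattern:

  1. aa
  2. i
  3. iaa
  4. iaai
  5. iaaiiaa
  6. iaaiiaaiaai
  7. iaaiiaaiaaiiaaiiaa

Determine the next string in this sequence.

This is a Fibonacci-style word recurrence s(k) = s(k−1)·s(k−2): e.g. i·aa = iaa.
Continuing: iaaiiaaiaaiiaaiiaa · iaaiiaaiaai gives term 8.

iaaiiaaiaaiiaaiiaaiaaiiaaiaai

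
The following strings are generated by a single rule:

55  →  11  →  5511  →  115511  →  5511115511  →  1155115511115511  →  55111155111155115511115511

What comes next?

115511551111551155111155111155115511115511

From term 3 onward, concatenate the second-to-last term with the last: 55·11 = 5511, 11·5511 = 115511, …
So term 8 is 1155115511115511·55111155111155115511115511.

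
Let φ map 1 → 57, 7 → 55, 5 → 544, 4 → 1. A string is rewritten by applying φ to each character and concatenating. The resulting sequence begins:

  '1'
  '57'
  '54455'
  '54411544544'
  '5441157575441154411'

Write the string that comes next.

Replace each of the 19 characters of 5441157575441154411 in place — 544 1 1 57 57 544 55 544 55 544 1 1 57 57 544 1 1 57 57 — and concatenate.

5441157575445554455544115757544115757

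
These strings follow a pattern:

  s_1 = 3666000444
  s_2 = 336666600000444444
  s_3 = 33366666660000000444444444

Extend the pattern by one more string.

3333666666666000000000444444444444

Reading off run lengths: 3 runs 1, 2, 3; 6 runs 3, 5, 7; 0 runs 3, 5, 7; 4 runs 3, 6, 9 — each is linear in n (n = 1, 2, …).
At n = 4 the blocks have lengths 4, 9, 9, 12.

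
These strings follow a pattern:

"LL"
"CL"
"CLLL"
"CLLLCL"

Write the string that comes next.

From term 3 onward, concatenate the last term with the second-to-last: CL·LL = CLLL, CLLL·CL = CLLLCL, …
So term 5 is CLLLCL·CLLL.

CLLLCLCLLL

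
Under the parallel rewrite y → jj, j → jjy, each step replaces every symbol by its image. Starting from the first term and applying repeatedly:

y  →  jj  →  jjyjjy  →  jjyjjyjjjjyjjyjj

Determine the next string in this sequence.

jjyjjyjjjjyjjyjjjjyjjyjjyjjyjjjjyjjyjjjjyjjy

Applying the rule to each of the 16 symbols of jjyjjyjjjjyjjyjj gives the pieces jjy jjy jj jjy jjy jj jjy jjy jjy jjy jj jjy jjy jj jjy jjy, which concatenate to the answer.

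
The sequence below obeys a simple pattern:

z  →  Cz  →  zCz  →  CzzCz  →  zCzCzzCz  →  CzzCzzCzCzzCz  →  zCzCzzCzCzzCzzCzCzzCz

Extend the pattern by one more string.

CzzCzzCzCzzCzzCzCzzCzCzzCzzCzCzzCz

From term 3 onward, concatenate the second-to-last term with the last: z·Cz = zCz, Cz·zCz = CzzCz, …
Continuing: CzzCzzCzCzzCz · zCzCzzCzCzzCzzCzCzzCz gives term 8.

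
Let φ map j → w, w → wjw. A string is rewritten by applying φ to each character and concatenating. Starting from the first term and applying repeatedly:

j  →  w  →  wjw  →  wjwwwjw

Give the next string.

Apply φ to wjwwwjw symbol by symbol: w→wjw, j→w, w→wjw, w→wjw, w→wjw, j→w, w→wjw; joined: wjw w wjw wjw wjw w wjw.

wjwwwjwwjwwjwwwjw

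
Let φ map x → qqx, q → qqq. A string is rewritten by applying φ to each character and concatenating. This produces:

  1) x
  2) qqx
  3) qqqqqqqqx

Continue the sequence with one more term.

Expanding qqqqqqqqx: q→qqq, q→qqq, q→qqq, q→qqq, q→qqq, q→qqq, q→qqq, q→qqq, x→qqx. Concatenated: qqq qqq qqq qqq qqq qqq qqq qqq qqx.

qqqqqqqqqqqqqqqqqqqqqqqqqqx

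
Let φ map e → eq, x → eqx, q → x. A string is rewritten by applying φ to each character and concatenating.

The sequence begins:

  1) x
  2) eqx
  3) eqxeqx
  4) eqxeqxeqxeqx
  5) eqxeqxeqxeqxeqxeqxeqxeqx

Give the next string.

eqxeqxeqxeqxeqxeqxeqxeqxeqxeqxeqxeqxeqxeqxeqxeqx

φ(eqxeqxeqxeqxeqxeqxeqxeqx) expands symbol-by-symbol to eq x eqx eq x eqx eq x eqx eq x eqx eq x eqx eq x eqx eq x eqx eq x eqx; joining the 24 pieces gives the next term.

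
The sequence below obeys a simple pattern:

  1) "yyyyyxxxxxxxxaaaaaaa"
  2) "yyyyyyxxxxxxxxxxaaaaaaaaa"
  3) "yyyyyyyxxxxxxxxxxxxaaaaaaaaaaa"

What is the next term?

yyyyyyyyxxxxxxxxxxxxxxaaaaaaaaaaaaa

The n-th term is n+2 y's then 2n+2 x's then 2n+1 a's, where the shown terms are n = 3, 4, 5.
At n = 6 the blocks have lengths 8, 14, 13.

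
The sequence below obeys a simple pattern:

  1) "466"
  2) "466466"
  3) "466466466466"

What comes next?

s(k+1) = s(k)·s(k) — each term doubles the last.
Doubling 466466466466:

466466466466466466466466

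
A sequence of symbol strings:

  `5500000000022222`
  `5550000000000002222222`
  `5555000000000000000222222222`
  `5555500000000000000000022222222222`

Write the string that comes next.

Term n consists of n-1 5's, followed by 3n 0's, followed by 2n-1 2's, where the shown terms are n = 3, 4, 5, 6.
For the next term, n = 7, so the run lengths are 6, 21, 13.

5555550000000000000000000002222222222222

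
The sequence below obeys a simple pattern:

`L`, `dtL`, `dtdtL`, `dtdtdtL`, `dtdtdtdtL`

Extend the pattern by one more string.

Each term is the previous one with dt prepended.
Applying this once more to dtdtdtdtL:

dtdtdtdtdtL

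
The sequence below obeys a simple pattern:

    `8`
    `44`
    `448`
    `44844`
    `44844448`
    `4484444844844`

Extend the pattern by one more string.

448444484484444844448

This is a Fibonacci-style word recurrence s(k) = s(k−1)·s(k−2): e.g. 44·8 = 448.
Continuing: 4484444844844 · 44844448 gives term 7.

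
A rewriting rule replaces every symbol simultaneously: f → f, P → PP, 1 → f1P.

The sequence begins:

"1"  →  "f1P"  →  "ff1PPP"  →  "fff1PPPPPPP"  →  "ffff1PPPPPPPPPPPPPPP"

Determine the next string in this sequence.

Replace each of the 20 characters of ffff1PPPPPPPPPPPPPPP in place — f f f f f1P PP PP PP PP PP PP PP PP PP PP PP PP PP PP PP — and concatenate.

fffff1PPPPPPPPPPPPPPPPPPPPPPPPPPPPPPP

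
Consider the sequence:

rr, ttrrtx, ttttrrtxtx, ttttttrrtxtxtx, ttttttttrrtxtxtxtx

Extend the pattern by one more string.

Each term wraps the previous one in tt on the left and tx on the right.
Applying this once more to ttttttttrrtxtxtxtx:

ttttttttttrrtxtxtxtxtx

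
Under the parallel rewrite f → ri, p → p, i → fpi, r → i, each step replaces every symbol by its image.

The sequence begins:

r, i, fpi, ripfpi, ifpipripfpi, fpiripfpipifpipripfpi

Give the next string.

Applying the rule to each of the 21 symbols of fpiripfpipifpipripfpi gives the pieces ri p fpi i fpi p ri p fpi p fpi ri p fpi p i fpi p ri p fpi, which concatenate to the answer.

ripfpiifpipripfpipfpiripfpipifpipripfpi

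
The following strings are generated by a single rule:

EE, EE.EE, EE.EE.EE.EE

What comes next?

Each string is two copies of the previous one joined by '.'.
Doubling EE.EE.EE.EE with '.' between the halves:

EE.EE.EE.EE.EE.EE.EE.EE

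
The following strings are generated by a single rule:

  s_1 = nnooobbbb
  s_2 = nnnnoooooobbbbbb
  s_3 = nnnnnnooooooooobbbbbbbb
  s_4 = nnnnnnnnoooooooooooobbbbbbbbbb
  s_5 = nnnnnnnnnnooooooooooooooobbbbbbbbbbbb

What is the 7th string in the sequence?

Term n consists of 2n n's, followed by 3n o's, followed by 2n+2 b's (n = 1, 2, …).
For term 7, n = 7, so the run lengths are 14, 21, 16.

nnnnnnnnnnnnnnooooooooooooooooooooobbbbbbbbbbbbbbbb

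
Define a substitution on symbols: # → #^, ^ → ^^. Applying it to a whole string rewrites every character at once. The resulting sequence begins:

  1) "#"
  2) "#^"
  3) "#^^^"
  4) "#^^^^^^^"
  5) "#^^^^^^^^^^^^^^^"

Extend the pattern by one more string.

#^^^^^^^^^^^^^^^^^^^^^^^^^^^^^^^

φ(#^^^^^^^^^^^^^^^) expands symbol-by-symbol to #^ ^^ ^^ ^^ ^^ ^^ ^^ ^^ ^^ ^^ ^^ ^^ ^^ ^^ ^^ ^^; joining the 16 pieces gives the next term.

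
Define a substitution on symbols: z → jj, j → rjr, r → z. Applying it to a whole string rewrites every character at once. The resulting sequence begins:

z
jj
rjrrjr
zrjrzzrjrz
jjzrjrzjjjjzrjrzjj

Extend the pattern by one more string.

Rewriting the 18 symbols of jjzrjrzjjjjzrjrzjj one by one yields rjr rjr jj z rjr z jj rjr rjr rjr rjr jj z rjr z jj rjr rjr; concatenated:

rjrrjrjjzrjrzjjrjrrjrrjrrjrjjzrjrzjjrjrrjr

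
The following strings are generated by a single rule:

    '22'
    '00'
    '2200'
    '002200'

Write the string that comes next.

2200002200

This is a Fibonacci-style word recurrence s(k) = s(k−2)·s(k−1): e.g. 22·00 = 2200.
So term 5 is 2200·002200.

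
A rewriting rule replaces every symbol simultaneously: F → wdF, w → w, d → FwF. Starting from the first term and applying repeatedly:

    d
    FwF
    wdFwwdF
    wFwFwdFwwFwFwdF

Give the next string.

Rewriting the 15 symbols of wFwFwdFwwFwFwdF one by one yields w wdF w wdF w FwF wdF w w wdF w wdF w FwF wdF; concatenated:

wwdFwwdFwFwFwdFwwwdFwwdFwFwFwdF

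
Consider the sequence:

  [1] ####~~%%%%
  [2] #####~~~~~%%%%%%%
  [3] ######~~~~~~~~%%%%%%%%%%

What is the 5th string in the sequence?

The n-th term is n+3 #'s then 3n-1 ~'s then 3n+1 %'s (n = 1, 2, …).
At n = 5 the blocks have lengths 8, 14, 16.

########~~~~~~~~~~~~~~%%%%%%%%%%%%%%%%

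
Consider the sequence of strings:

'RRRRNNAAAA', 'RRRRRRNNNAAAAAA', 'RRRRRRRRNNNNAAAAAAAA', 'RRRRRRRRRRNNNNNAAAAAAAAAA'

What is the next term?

RRRRRRRRRRRRNNNNNNAAAAAAAAAAAA

Term n consists of 2n R's, followed by n N's, followed by 2n A's, where the shown terms are n = 2, 3, 4, 5.
Setting n = 6 gives 12, 6, 12 characters in each block.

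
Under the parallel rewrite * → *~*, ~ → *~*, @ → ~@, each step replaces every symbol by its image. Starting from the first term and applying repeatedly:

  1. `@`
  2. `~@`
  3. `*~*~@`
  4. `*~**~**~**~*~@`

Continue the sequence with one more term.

Rewriting the 14 symbols of *~**~**~**~*~@ one by one yields *~* *~* *~* *~* *~* *~* *~* *~* *~* *~* *~* *~* *~* ~@; concatenated:

*~**~**~**~**~**~**~**~**~**~**~**~**~*~@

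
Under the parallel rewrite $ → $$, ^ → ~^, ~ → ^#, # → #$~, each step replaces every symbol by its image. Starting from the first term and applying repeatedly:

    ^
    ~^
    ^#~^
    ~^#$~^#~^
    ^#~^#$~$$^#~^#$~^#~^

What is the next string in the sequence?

Applying the rule to each of the 20 symbols of ^#~^#$~$$^#~^#$~^#~^ gives the pieces ~^ #$~ ^# ~^ #$~ $$ ^# $$ $$ ~^ #$~ ^# ~^ #$~ $$ ^# ~^ #$~ ^# ~^, which concatenate to the answer.

~^#$~^#~^#$~$$^#$$$$~^#$~^#~^#$~$$^#~^#$~^#~^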